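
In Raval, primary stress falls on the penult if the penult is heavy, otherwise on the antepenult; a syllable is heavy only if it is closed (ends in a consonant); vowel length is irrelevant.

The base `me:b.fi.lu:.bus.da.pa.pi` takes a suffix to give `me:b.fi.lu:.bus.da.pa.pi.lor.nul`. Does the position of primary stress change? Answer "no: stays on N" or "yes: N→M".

Base `me:b.fi.lu:.bus.da.pa.pi` (7 syllables):
  Weights: 5 da L, 6 pa L, 7 pi L.
  The penult (syllable 6, pa) is light, so stress falls on the antepenult (syllable 5, da).
  → primary stress on syllable 5.
Suffixed `me:b.fi.lu:.bus.da.pa.pi.lor.nul` (9 syllables):
  Weights: 7 pi L, 8 lor H, 9 nul H.
  The penult (syllable 8, lor) is heavy, so it takes stress.
  → primary stress on syllable 8.

yes: 5→8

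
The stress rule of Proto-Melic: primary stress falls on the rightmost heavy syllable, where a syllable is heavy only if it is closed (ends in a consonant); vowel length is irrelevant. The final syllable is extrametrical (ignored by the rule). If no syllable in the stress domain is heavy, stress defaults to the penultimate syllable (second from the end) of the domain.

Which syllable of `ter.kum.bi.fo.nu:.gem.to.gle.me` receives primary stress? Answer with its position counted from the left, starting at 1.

6

The final syllable (9, me) is extrametrical; the stress domain is syllables 1–8.
Weights: 1 ter H, 2 kum H, 3 bi L, 4 fo L, 5 nu: L, 6 gem H, 7 to L, 8 gle L.
Heavy syllables in the domain: 1, 2, 6. The rightmost is syllable 6 (gem).
Primary stress: syllable 6 → ter.kum.bi.fo.nu:.ˈgem.to.gle.me.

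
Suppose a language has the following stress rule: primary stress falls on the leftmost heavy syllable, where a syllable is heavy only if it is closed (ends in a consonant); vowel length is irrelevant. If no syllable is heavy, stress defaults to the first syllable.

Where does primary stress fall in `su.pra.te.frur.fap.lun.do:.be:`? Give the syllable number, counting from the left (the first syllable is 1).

Weights: 1 su L, 2 pra L, 3 te L, 4 frur H, 5 fap H, 6 lun H, 7 do: L, 8 be: L.
Heavy syllables in the domain: 4, 5, 6. The leftmost is syllable 4 (frur).
Primary stress: syllable 4 → su.pra.te.ˈfrur.fap.lun.do:.be:.

4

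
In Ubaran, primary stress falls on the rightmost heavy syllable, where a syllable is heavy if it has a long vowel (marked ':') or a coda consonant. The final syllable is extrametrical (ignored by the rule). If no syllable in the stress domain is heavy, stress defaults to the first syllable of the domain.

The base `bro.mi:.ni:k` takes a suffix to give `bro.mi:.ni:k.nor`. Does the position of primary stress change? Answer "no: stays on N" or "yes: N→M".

Base `bro.mi:.ni:k` (3 syllables):
  The final syllable (3, ni:k) is extrametrical; the stress domain is syllables 1–2.
  Weights: 1 bro L, 2 mi: H.
  Heavy syllables in the domain: 2. The rightmost is syllable 2 (mi:).
  → primary stress on syllable 2.
Suffixed `bro.mi:.ni:k.nor` (4 syllables):
  The final syllable (4, nor) is extrametrical; the stress domain is syllables 1–3.
  Weights: 1 bro L, 2 mi: H, 3 ni:k H.
  Heavy syllables in the domain: 2, 3. The rightmost is syllable 3 (ni:k).
  → primary stress on syllable 3.

yes: 2→3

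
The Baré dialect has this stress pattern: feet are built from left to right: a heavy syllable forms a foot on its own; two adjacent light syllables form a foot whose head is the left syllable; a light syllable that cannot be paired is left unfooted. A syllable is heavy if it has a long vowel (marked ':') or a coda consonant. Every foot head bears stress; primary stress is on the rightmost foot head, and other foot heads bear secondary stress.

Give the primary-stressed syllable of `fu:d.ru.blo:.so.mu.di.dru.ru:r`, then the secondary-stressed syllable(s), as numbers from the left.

primary 8, secondary 1, 3, 4, 6

Weights: 1 fu:d H, 2 ru L, 3 blo: H, 4 so L, 5 mu L, 6 di L, 7 dru L, 8 ru:r H.
Parse left to right (heavy = foot alone; LL = one foot; stranded L unfooted): (ˈfu:d) ru (ˈblo:) (ˈso.mu) (ˈdi.dru) (ˈru:r).
Foot heads: 1, 3, 4, 6, 8.
Primary stress on the rightmost head = syllable 8.
Secondary stress on 1, 3, 4, 6: ˌfu:d.ru.ˌblo:.ˌso.mu.ˌdi.dru.ˈru:r.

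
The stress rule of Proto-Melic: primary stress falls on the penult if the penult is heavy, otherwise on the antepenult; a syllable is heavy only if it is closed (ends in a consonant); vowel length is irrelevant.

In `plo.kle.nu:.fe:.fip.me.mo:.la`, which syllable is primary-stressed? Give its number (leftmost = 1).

6

Weights: 6 me L, 7 mo: L, 8 la L.
The penult (syllable 7, mo:) is light, so stress falls on the antepenult (syllable 6, me).
Primary stress: syllable 6 → plo.kle.nu:.fe:.fip.ˈme.mo:.la.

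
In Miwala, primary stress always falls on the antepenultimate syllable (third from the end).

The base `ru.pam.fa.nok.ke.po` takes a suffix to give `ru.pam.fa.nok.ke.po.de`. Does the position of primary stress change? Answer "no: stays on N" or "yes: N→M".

yes: 4→5

Base `ru.pam.fa.nok.ke.po` (6 syllables):
  The word has 6 syllables; the antepenultimate syllable (third from the end) is syllable 4 (nok).
  → primary stress on syllable 4.
Suffixed `ru.pam.fa.nok.ke.po.de` (7 syllables):
  The word has 7 syllables; the antepenultimate syllable (third from the end) is syllable 5 (ke).
  → primary stress on syllable 5.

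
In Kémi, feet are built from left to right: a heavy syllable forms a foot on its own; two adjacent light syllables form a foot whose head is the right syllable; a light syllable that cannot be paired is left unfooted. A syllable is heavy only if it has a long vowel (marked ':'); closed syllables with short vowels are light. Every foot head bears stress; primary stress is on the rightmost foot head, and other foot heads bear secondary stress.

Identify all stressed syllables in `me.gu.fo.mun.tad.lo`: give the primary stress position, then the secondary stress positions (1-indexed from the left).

Weights: 1 me L, 2 gu L, 3 fo L, 4 mun L, 5 tad L, 6 lo L.
Parse left to right (heavy = foot alone; LL = one foot; stranded L unfooted): (me.ˈgu) (fo.ˈmun) (tad.ˈlo).
Foot heads: 2, 4, 6.
Primary stress on the rightmost head = syllable 6.
Secondary stress on 2, 4: me.ˌgu.fo.ˌmun.tad.ˈlo.

primary 6, secondary 2, 4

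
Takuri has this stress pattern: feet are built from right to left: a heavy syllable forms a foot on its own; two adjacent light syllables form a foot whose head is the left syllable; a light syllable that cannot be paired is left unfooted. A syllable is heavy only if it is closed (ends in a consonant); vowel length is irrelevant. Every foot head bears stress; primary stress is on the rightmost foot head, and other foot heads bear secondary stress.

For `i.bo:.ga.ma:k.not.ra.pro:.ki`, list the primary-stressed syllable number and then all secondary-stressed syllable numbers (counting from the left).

Weights: 1 i L, 2 bo: L, 3 ga L, 4 ma:k H, 5 not H, 6 ra L, 7 pro: L, 8 ki L.
Parse right to left (heavy = foot alone; LL = one foot; stranded L unfooted): i (ˈbo:.ga) (ˈma:k) (ˈnot) ra (ˈpro:.ki).
Foot heads: 2, 4, 5, 7.
Primary stress on the rightmost head = syllable 7.
Secondary stress on 2, 4, 5: i.ˌbo:.ga.ˌma:k.ˌnot.ra.ˈpro:.ki.

primary 7, secondary 2, 4, 5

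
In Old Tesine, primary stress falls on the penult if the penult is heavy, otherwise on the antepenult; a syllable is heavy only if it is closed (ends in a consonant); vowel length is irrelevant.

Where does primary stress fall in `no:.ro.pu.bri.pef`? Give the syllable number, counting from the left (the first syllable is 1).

3

Weights: 3 pu L, 4 bri L, 5 pef H.
The penult (syllable 4, bri) is light, so stress falls on the antepenult (syllable 3, pu).
Primary stress: syllable 3 → no:.ro.ˈpu.bri.pef.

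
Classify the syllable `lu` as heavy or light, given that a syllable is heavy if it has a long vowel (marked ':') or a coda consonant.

`lu`: short vowel, open (no coda). Short vowel, open → light.

light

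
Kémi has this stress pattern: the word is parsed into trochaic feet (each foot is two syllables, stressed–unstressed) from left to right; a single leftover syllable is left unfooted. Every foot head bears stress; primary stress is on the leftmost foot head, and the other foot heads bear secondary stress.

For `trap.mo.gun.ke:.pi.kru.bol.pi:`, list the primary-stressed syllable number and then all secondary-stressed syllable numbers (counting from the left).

primary 1, secondary 3, 5, 7

Parse left to right into trochaic (ˈσσ) feet: (ˈtrap.mo) (ˈgun.ke:) (ˈpi.kru) (ˈbol.pi:).
Foot heads (stressed positions): 1, 3, 5, 7.
End Rule Leftmost: primary stress on the leftmost head = syllable 1.
Secondary stress on 3, 5, 7: ˈtrap.mo.ˌgun.ke:.ˌpi.kru.ˌbol.pi:.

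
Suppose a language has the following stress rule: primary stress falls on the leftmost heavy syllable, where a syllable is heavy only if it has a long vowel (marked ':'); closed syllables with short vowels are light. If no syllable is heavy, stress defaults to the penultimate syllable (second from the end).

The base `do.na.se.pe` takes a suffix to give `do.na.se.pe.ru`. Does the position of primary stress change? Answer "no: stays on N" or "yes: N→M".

Base `do.na.se.pe` (4 syllables):
  Weights: 1 do L, 2 na L, 3 se L, 4 pe L.
  No heavy syllable in the domain; default to the penultimate syllable (second from the end) = syllable 3.
  → primary stress on syllable 3.
Suffixed `do.na.se.pe.ru` (5 syllables):
  Weights: 1 do L, 2 na L, 3 se L, 4 pe L, 5 ru L.
  No heavy syllable in the domain; default to the penultimate syllable (second from the end) = syllable 4.
  → primary stress on syllable 4.

yes: 3→4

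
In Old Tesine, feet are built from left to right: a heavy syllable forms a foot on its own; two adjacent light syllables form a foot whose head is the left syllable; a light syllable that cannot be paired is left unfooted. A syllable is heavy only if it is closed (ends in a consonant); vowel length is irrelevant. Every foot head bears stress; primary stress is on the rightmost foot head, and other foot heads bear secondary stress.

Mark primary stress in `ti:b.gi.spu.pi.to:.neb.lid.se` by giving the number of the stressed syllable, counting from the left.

7

Weights: 1 ti:b H, 2 gi L, 3 spu L, 4 pi L, 5 to: L, 6 neb H, 7 lid H, 8 se L.
Parse left to right (heavy = foot alone; LL = one foot; stranded L unfooted): (ˈti:b) (ˈgi.spu) (ˈpi.to:) (ˈneb) (ˈlid) se.
Foot heads: 1, 2, 4, 6, 7.
Primary stress on the rightmost head = syllable 7.
Primary stress: syllable 7 → ti:b.gi.spu.pi.to:.neb.ˈlid.se.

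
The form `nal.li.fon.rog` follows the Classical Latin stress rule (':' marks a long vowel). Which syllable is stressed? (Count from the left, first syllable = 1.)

Classical Latin: stress the penult if heavy (long vowel or closed), else the antepenult.
Weights: 2 li L, 3 fon H, 4 rog H.
The penult (syllable 3, fon) is heavy, so it takes stress.
Stress on syllable 3: nal.li.ˈfon.rog.

3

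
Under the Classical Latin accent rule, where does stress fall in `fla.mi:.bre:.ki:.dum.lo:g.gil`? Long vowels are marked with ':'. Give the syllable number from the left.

Classical Latin: stress the penult if heavy (long vowel or closed), else the antepenult.
Weights: 5 dum H, 6 lo:g H, 7 gil H.
The penult (syllable 6, lo:g) is heavy, so it takes stress.
Stress on syllable 6: fla.mi:.bre:.ki:.dum.ˈlo:g.gil.

6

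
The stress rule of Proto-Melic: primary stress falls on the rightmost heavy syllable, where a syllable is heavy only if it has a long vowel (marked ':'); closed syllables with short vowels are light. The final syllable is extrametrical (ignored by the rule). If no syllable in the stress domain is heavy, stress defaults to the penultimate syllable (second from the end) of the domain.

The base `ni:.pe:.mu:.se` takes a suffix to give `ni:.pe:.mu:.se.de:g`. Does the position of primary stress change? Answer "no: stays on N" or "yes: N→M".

Base `ni:.pe:.mu:.se` (4 syllables):
  The final syllable (4, se) is extrametrical; the stress domain is syllables 1–3.
  Weights: 1 ni: H, 2 pe: H, 3 mu: H.
  Heavy syllables in the domain: 1, 2, 3. The rightmost is syllable 3 (mu:).
  → primary stress on syllable 3.
Suffixed `ni:.pe:.mu:.se.de:g` (5 syllables):
  The final syllable (5, de:g) is extrametrical; the stress domain is syllables 1–4.
  Weights: 1 ni: H, 2 pe: H, 3 mu: H, 4 se L.
  Heavy syllables in the domain: 1, 2, 3. The rightmost is syllable 3 (mu:).
  → primary stress on syllable 3.

no: stays on 3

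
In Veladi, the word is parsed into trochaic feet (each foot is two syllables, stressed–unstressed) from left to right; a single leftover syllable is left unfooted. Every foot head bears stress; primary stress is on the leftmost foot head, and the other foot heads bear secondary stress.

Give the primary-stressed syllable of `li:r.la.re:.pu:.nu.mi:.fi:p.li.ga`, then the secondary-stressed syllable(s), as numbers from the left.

primary 1, secondary 3, 5, 7

Parse left to right into trochaic (ˈσσ) feet: (ˈli:r.la) (ˈre:.pu:) (ˈnu.mi:) (ˈfi:p.li) ga. Syllable 9 is left unfooted.
Foot heads (stressed positions): 1, 3, 5, 7.
End Rule Leftmost: primary stress on the leftmost head = syllable 1.
Secondary stress on 3, 5, 7: ˈli:r.la.ˌre:.pu:.ˌnu.mi:.ˌfi:p.li.ga.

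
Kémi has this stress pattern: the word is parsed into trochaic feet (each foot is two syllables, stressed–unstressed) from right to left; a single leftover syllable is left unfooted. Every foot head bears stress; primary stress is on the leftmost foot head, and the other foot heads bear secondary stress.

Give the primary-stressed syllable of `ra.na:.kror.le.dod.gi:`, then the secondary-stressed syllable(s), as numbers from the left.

Parse right to left into trochaic (ˈσσ) feet: (ˈra.na:) (ˈkror.le) (ˈdod.gi:).
Foot heads (stressed positions): 1, 3, 5.
End Rule Leftmost: primary stress on the leftmost head = syllable 1.
Secondary stress on 3, 5: ˈra.na:.ˌkror.le.ˌdod.gi:.

primary 1, secondary 3, 5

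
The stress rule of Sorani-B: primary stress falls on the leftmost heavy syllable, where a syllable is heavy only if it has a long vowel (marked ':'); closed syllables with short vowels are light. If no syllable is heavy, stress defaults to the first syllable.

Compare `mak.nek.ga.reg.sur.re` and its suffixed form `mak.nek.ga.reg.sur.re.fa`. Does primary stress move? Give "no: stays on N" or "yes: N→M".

no: stays on 1

Base `mak.nek.ga.reg.sur.re` (6 syllables):
  Weights: 1 mak L, 2 nek L, 3 ga L, 4 reg L, 5 sur L, 6 re L.
  No heavy syllable in the domain; default to the first syllable = syllable 1.
  → primary stress on syllable 1.
Suffixed `mak.nek.ga.reg.sur.re.fa` (7 syllables):
  Weights: 1 mak L, 2 nek L, 3 ga L, 4 reg L, 5 sur L, 6 re L, 7 fa L.
  No heavy syllable in the domain; default to the first syllable = syllable 1.
  → primary stress on syllable 1.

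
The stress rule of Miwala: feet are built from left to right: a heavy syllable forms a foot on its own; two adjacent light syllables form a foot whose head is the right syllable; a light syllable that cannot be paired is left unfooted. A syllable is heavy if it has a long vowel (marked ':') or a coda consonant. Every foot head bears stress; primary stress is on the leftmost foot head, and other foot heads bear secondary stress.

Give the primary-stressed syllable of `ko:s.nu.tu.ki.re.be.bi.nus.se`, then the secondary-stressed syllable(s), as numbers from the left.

Weights: 1 ko:s H, 2 nu L, 3 tu L, 4 ki L, 5 re L, 6 be L, 7 bi L, 8 nus H, 9 se L.
Parse left to right (heavy = foot alone; LL = one foot; stranded L unfooted): (ˈko:s) (nu.ˈtu) (ki.ˈre) (be.ˈbi) (ˈnus) se.
Foot heads: 1, 3, 5, 7, 8.
Primary stress on the leftmost head = syllable 1.
Secondary stress on 3, 5, 7, 8: ˈko:s.nu.ˌtu.ki.ˌre.be.ˌbi.ˌnus.se.

primary 1, secondary 3, 5, 7, 8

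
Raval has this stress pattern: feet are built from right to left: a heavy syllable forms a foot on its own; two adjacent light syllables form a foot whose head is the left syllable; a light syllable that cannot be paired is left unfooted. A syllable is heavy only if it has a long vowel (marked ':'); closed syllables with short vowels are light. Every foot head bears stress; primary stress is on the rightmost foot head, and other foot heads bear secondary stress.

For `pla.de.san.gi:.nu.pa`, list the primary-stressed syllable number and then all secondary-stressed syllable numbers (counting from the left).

primary 5, secondary 2, 4

Weights: 1 pla L, 2 de L, 3 san L, 4 gi: H, 5 nu L, 6 pa L.
Parse right to left (heavy = foot alone; LL = one foot; stranded L unfooted): pla (ˈde.san) (ˈgi:) (ˈnu.pa).
Foot heads: 2, 4, 5.
Primary stress on the rightmost head = syllable 5.
Secondary stress on 2, 4: pla.ˌde.san.ˌgi:.ˈnu.pa.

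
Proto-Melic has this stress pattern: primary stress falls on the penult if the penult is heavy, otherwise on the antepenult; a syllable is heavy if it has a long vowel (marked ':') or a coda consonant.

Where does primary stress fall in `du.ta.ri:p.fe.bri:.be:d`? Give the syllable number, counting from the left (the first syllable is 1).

5

Weights: 4 fe L, 5 bri: H, 6 be:d H.
The penult (syllable 5, bri:) is heavy, so it takes stress.
Primary stress: syllable 5 → du.ta.ri:p.fe.ˈbri:.be:d.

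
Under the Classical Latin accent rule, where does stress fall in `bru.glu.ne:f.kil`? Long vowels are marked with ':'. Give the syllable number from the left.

Classical Latin: stress the penult if heavy (long vowel or closed), else the antepenult.
Weights: 2 glu L, 3 ne:f H, 4 kil H.
The penult (syllable 3, ne:f) is heavy, so it takes stress.
Stress on syllable 3: bru.glu.ˈne:f.kil.

3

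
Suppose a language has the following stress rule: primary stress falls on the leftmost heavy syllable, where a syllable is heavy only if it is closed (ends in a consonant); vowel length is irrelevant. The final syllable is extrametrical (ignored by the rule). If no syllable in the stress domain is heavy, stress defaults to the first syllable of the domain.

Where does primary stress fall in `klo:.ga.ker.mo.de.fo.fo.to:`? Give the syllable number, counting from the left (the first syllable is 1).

3

The final syllable (8, to:) is extrametrical; the stress domain is syllables 1–7.
Weights: 1 klo: L, 2 ga L, 3 ker H, 4 mo L, 5 de L, 6 fo L, 7 fo L.
Heavy syllables in the domain: 3. The leftmost is syllable 3 (ker).
Primary stress: syllable 3 → klo:.ga.ˈker.mo.de.fo.fo.to:.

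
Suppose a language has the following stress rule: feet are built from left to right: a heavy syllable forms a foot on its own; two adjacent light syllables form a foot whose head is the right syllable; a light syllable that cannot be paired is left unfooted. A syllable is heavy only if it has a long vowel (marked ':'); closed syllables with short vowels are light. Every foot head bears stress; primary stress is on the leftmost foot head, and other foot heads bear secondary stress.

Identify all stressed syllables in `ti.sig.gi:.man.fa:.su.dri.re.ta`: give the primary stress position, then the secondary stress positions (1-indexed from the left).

primary 2, secondary 3, 5, 7, 9

Weights: 1 ti L, 2 sig L, 3 gi: H, 4 man L, 5 fa: H, 6 su L, 7 dri L, 8 re L, 9 ta L.
Parse left to right (heavy = foot alone; LL = one foot; stranded L unfooted): (ti.ˈsig) (ˈgi:) man (ˈfa:) (su.ˈdri) (re.ˈta).
Foot heads: 2, 3, 5, 7, 9.
Primary stress on the leftmost head = syllable 2.
Secondary stress on 3, 5, 7, 9: ti.ˈsig.ˌgi:.man.ˌfa:.su.ˌdri.re.ˌta.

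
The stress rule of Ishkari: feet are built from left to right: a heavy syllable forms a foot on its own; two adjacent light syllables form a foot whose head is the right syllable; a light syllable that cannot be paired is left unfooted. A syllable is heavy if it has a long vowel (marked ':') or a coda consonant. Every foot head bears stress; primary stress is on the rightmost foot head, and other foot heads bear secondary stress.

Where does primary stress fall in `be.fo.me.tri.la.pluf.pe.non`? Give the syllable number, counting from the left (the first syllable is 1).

8

Weights: 1 be L, 2 fo L, 3 me L, 4 tri L, 5 la L, 6 pluf H, 7 pe L, 8 non H.
Parse left to right (heavy = foot alone; LL = one foot; stranded L unfooted): (be.ˈfo) (me.ˈtri) la (ˈpluf) pe (ˈnon).
Foot heads: 2, 4, 6, 8.
Primary stress on the rightmost head = syllable 8.
Primary stress: syllable 8 → be.fo.me.tri.la.pluf.pe.ˈnon.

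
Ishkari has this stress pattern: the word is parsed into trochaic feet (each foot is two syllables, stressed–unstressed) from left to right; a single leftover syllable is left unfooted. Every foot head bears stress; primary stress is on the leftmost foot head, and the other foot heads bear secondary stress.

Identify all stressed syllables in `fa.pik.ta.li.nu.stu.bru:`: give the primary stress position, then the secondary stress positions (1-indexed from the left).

Parse left to right into trochaic (ˈσσ) feet: (ˈfa.pik) (ˈta.li) (ˈnu.stu) bru:. Syllable 7 is left unfooted.
Foot heads (stressed positions): 1, 3, 5.
End Rule Leftmost: primary stress on the leftmost head = syllable 1.
Secondary stress on 3, 5: ˈfa.pik.ˌta.li.ˌnu.stu.bru:.

primary 1, secondary 3, 5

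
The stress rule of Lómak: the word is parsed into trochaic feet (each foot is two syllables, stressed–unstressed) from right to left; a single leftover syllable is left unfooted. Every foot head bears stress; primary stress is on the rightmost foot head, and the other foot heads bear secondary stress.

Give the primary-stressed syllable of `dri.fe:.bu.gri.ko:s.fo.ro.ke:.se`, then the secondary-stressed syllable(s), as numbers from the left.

primary 8, secondary 2, 4, 6

Parse right to left into trochaic (ˈσσ) feet: dri (ˈfe:.bu) (ˈgri.ko:s) (ˈfo.ro) (ˈke:.se). Syllable 1 is left unfooted.
Foot heads (stressed positions): 2, 4, 6, 8.
End Rule Rightmost: primary stress on the rightmost head = syllable 8.
Secondary stress on 2, 4, 6: dri.ˌfe:.bu.ˌgri.ko:s.ˌfo.ro.ˈke:.se.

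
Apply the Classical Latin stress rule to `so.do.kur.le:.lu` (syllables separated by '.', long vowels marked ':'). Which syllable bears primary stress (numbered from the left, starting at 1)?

Classical Latin: stress the penult if heavy (long vowel or closed), else the antepenult.
Weights: 3 kur H, 4 le: H, 5 lu L.
The penult (syllable 4, le:) is heavy, so it takes stress.
Stress on syllable 4: so.do.kur.ˈle:.lu.

4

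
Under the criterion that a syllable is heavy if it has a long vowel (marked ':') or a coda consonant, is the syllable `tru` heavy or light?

`tru`: short vowel, open (no coda). Short vowel, open → light.

light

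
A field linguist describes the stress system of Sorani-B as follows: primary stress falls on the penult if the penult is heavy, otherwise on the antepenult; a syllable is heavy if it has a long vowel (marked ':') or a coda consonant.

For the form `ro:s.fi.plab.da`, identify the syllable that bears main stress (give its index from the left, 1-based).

Weights: 2 fi L, 3 plab H, 4 da L.
The penult (syllable 3, plab) is heavy, so it takes stress.
Primary stress: syllable 3 → ro:s.fi.ˈplab.da.

3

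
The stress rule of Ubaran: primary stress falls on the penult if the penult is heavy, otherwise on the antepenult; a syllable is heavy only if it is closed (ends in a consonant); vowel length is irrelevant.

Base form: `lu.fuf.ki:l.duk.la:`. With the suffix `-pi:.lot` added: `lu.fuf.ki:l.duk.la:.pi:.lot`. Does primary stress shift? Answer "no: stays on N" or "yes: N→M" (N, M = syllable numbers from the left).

yes: 4→5

Base `lu.fuf.ki:l.duk.la:` (5 syllables):
  Weights: 3 ki:l H, 4 duk H, 5 la: L.
  The penult (syllable 4, duk) is heavy, so it takes stress.
  → primary stress on syllable 4.
Suffixed `lu.fuf.ki:l.duk.la:.pi:.lot` (7 syllables):
  Weights: 5 la: L, 6 pi: L, 7 lot H.
  The penult (syllable 6, pi:) is light, so stress falls on the antepenult (syllable 5, la:).
  → primary stress on syllable 5.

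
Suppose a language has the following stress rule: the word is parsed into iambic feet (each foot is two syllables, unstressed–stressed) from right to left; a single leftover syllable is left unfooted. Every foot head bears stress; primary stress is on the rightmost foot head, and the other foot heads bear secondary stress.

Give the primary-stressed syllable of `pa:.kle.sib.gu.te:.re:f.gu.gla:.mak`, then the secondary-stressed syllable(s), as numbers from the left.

Parse right to left into iambic (σˈσ) feet: pa: (kle.ˈsib) (gu.ˈte:) (re:f.ˈgu) (gla:.ˈmak). Syllable 1 is left unfooted.
Foot heads (stressed positions): 3, 5, 7, 9.
End Rule Rightmost: primary stress on the rightmost head = syllable 9.
Secondary stress on 3, 5, 7: pa:.kle.ˌsib.gu.ˌte:.re:f.ˌgu.gla:.ˈmak.

primary 9, secondary 3, 5, 7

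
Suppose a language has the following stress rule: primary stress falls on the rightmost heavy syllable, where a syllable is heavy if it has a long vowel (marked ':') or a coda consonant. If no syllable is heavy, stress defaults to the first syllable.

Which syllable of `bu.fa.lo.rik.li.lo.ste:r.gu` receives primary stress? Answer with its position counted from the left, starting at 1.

7

Weights: 1 bu L, 2 fa L, 3 lo L, 4 rik H, 5 li L, 6 lo L, 7 ste:r H, 8 gu L.
Heavy syllables in the domain: 4, 7. The rightmost is syllable 7 (ste:r).
Primary stress: syllable 7 → bu.fa.lo.rik.li.lo.ˈste:r.gu.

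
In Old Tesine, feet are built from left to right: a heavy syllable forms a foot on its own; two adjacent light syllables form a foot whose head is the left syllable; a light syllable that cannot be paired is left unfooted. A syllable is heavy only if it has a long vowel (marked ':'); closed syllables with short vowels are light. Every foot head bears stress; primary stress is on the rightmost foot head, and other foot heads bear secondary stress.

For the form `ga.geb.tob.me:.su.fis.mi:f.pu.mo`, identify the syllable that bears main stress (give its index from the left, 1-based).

Weights: 1 ga L, 2 geb L, 3 tob L, 4 me: H, 5 su L, 6 fis L, 7 mi:f H, 8 pu L, 9 mo L.
Parse left to right (heavy = foot alone; LL = one foot; stranded L unfooted): (ˈga.geb) tob (ˈme:) (ˈsu.fis) (ˈmi:f) (ˈpu.mo).
Foot heads: 1, 4, 5, 7, 8.
Primary stress on the rightmost head = syllable 8.
Primary stress: syllable 8 → ga.geb.tob.me:.su.fis.mi:f.ˈpu.mo.

8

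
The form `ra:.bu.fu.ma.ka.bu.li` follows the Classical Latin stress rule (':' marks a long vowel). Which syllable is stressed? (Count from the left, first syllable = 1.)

Classical Latin: stress the penult if heavy (long vowel or closed), else the antepenult.
Weights: 5 ka L, 6 bu L, 7 li L.
The penult (syllable 6, bu) is light, so stress falls on the antepenult (syllable 5, ka).
Stress on syllable 5: ra:.bu.fu.ma.ˈka.bu.li.

5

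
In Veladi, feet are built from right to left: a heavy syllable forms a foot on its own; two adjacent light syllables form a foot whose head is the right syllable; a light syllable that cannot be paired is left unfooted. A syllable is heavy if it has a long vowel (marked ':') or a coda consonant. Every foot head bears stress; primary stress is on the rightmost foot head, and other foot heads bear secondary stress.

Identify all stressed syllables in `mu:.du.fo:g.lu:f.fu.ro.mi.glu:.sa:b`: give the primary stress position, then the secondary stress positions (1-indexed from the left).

Weights: 1 mu: H, 2 du L, 3 fo:g H, 4 lu:f H, 5 fu L, 6 ro L, 7 mi L, 8 glu: H, 9 sa:b H.
Parse right to left (heavy = foot alone; LL = one foot; stranded L unfooted): (ˈmu:) du (ˈfo:g) (ˈlu:f) fu (ro.ˈmi) (ˈglu:) (ˈsa:b).
Foot heads: 1, 3, 4, 7, 8, 9.
Primary stress on the rightmost head = syllable 9.
Secondary stress on 1, 3, 4, 7, 8: ˌmu:.du.ˌfo:g.ˌlu:f.fu.ro.ˌmi.ˌglu:.ˈsa:b.

primary 9, secondary 1, 3, 4, 7, 8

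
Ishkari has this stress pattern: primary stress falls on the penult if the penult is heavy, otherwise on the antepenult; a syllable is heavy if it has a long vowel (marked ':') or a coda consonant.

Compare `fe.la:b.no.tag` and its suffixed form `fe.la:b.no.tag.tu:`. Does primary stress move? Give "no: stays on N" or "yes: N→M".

Base `fe.la:b.no.tag` (4 syllables):
  Weights: 2 la:b H, 3 no L, 4 tag H.
  The penult (syllable 3, no) is light, so stress falls on the antepenult (syllable 2, la:b).
  → primary stress on syllable 2.
Suffixed `fe.la:b.no.tag.tu:` (5 syllables):
  Weights: 3 no L, 4 tag H, 5 tu: H.
  The penult (syllable 4, tag) is heavy, so it takes stress.
  → primary stress on syllable 4.

yes: 2→4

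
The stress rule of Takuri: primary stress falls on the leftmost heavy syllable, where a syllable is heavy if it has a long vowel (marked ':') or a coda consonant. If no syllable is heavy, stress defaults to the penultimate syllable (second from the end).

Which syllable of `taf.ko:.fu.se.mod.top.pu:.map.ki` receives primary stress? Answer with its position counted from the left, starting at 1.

1

Weights: 1 taf H, 2 ko: H, 3 fu L, 4 se L, 5 mod H, 6 top H, 7 pu: H, 8 map H, 9 ki L.
Heavy syllables in the domain: 1, 2, 5, 6, 7, 8. The leftmost is syllable 1 (taf).
Primary stress: syllable 1 → ˈtaf.ko:.fu.se.mod.top.pu:.map.ki.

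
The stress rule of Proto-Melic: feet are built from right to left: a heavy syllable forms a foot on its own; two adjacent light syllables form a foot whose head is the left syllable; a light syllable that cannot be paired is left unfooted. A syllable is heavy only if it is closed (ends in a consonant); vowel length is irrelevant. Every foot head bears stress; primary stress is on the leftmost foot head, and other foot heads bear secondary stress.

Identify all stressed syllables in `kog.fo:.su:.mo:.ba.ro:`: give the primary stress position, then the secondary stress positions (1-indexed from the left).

Weights: 1 kog H, 2 fo: L, 3 su: L, 4 mo: L, 5 ba L, 6 ro: L.
Parse right to left (heavy = foot alone; LL = one foot; stranded L unfooted): (ˈkog) fo: (ˈsu:.mo:) (ˈba.ro:).
Foot heads: 1, 3, 5.
Primary stress on the leftmost head = syllable 1.
Secondary stress on 3, 5: ˈkog.fo:.ˌsu:.mo:.ˌba.ro:.

primary 1, secondary 3, 5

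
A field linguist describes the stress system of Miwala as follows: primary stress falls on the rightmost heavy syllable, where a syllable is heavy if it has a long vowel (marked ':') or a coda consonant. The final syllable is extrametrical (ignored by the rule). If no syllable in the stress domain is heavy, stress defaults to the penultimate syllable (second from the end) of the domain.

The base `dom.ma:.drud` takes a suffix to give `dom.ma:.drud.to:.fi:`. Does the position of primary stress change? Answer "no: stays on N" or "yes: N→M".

Base `dom.ma:.drud` (3 syllables):
  The final syllable (3, drud) is extrametrical; the stress domain is syllables 1–2.
  Weights: 1 dom H, 2 ma: H.
  Heavy syllables in the domain: 1, 2. The rightmost is syllable 2 (ma:).
  → primary stress on syllable 2.
Suffixed `dom.ma:.drud.to:.fi:` (5 syllables):
  The final syllable (5, fi:) is extrametrical; the stress domain is syllables 1–4.
  Weights: 1 dom H, 2 ma: H, 3 drud H, 4 to: H.
  Heavy syllables in the domain: 1, 2, 3, 4. The rightmost is syllable 4 (to:).
  → primary stress on syllable 4.

yes: 2→4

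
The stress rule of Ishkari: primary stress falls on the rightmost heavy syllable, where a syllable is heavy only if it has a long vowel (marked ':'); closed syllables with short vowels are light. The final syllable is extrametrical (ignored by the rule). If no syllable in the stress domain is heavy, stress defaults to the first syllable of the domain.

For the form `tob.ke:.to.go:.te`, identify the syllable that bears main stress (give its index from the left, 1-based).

4

The final syllable (5, te) is extrametrical; the stress domain is syllables 1–4.
Weights: 1 tob L, 2 ke: H, 3 to L, 4 go: H.
Heavy syllables in the domain: 2, 4. The rightmost is syllable 4 (go:).
Primary stress: syllable 4 → tob.ke:.to.ˈgo:.te.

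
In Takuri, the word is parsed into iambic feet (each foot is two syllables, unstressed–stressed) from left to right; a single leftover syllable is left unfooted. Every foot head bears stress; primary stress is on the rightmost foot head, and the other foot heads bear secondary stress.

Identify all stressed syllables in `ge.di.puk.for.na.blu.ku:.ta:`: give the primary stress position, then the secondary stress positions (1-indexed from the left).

Parse left to right into iambic (σˈσ) feet: (ge.ˈdi) (puk.ˈfor) (na.ˈblu) (ku:.ˈta:).
Foot heads (stressed positions): 2, 4, 6, 8.
End Rule Rightmost: primary stress on the rightmost head = syllable 8.
Secondary stress on 2, 4, 6: ge.ˌdi.puk.ˌfor.na.ˌblu.ku:.ˈta:.

primary 8, secondary 2, 4, 6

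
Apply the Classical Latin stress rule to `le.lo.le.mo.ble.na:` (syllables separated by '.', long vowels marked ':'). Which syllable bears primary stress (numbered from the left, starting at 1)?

Classical Latin: stress the penult if heavy (long vowel or closed), else the antepenult.
Weights: 4 mo L, 5 ble L, 6 na: H.
The penult (syllable 5, ble) is light, so stress falls on the antepenult (syllable 4, mo).
Stress on syllable 4: le.lo.le.ˈmo.ble.na:.

4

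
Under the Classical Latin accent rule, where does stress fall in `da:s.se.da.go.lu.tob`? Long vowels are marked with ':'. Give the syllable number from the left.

4

Classical Latin: stress the penult if heavy (long vowel or closed), else the antepenult.
Weights: 4 go L, 5 lu L, 6 tob H.
The penult (syllable 5, lu) is light, so stress falls on the antepenult (syllable 4, go).
Stress on syllable 4: da:s.se.da.ˈgo.lu.tob.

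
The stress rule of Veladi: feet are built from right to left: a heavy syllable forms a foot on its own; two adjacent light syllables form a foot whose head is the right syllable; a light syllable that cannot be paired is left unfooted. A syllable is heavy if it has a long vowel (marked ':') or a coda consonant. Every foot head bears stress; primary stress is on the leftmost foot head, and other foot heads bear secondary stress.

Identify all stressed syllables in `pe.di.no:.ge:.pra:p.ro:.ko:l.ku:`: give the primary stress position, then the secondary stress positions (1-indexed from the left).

Weights: 1 pe L, 2 di L, 3 no: H, 4 ge: H, 5 pra:p H, 6 ro: H, 7 ko:l H, 8 ku: H.
Parse right to left (heavy = foot alone; LL = one foot; stranded L unfooted): (pe.ˈdi) (ˈno:) (ˈge:) (ˈpra:p) (ˈro:) (ˈko:l) (ˈku:).
Foot heads: 2, 3, 4, 5, 6, 7, 8.
Primary stress on the leftmost head = syllable 2.
Secondary stress on 3, 4, 5, 6, 7, 8: pe.ˈdi.ˌno:.ˌge:.ˌpra:p.ˌro:.ˌko:l.ˌku:.

primary 2, secondary 3, 4, 5, 6, 7, 8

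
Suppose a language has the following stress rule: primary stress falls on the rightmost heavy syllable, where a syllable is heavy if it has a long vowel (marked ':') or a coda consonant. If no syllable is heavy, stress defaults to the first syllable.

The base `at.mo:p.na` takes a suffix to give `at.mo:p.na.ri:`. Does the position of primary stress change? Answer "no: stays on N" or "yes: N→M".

yes: 2→4

Base `at.mo:p.na` (3 syllables):
  Weights: 1 at H, 2 mo:p H, 3 na L.
  Heavy syllables in the domain: 1, 2. The rightmost is syllable 2 (mo:p).
  → primary stress on syllable 2.
Suffixed `at.mo:p.na.ri:` (4 syllables):
  Weights: 1 at H, 2 mo:p H, 3 na L, 4 ri: H.
  Heavy syllables in the domain: 1, 2, 4. The rightmost is syllable 4 (ri:).
  → primary stress on syllable 4.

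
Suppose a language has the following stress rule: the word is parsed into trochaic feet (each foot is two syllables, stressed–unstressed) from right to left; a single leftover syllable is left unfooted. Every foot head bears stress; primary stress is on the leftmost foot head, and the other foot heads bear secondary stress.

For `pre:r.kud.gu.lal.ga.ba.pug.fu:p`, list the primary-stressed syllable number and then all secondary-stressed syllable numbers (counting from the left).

primary 1, secondary 3, 5, 7

Parse right to left into trochaic (ˈσσ) feet: (ˈpre:r.kud) (ˈgu.lal) (ˈga.ba) (ˈpug.fu:p).
Foot heads (stressed positions): 1, 3, 5, 7.
End Rule Leftmost: primary stress on the leftmost head = syllable 1.
Secondary stress on 3, 5, 7: ˈpre:r.kud.ˌgu.lal.ˌga.ba.ˌpug.fu:p.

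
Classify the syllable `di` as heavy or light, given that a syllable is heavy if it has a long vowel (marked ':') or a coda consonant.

light

`di`: short vowel, open (no coda). Short vowel, open → light.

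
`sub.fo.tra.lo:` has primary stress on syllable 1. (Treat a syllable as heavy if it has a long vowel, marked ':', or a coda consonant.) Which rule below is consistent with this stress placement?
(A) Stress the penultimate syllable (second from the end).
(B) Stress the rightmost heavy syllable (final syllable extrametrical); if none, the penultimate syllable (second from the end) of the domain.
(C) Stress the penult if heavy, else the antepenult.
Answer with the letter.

B

Rule A → syllable 3 (observed: 1).
Rule B → syllable 1 ✓.
Rule C → syllable 2 (observed: 1).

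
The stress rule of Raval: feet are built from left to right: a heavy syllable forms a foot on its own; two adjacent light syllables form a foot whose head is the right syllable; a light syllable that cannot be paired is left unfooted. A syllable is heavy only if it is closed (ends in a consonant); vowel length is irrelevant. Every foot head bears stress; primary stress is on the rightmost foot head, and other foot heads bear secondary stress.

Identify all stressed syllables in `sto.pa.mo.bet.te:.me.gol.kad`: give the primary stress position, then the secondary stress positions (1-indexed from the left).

primary 8, secondary 2, 4, 6, 7

Weights: 1 sto L, 2 pa L, 3 mo L, 4 bet H, 5 te: L, 6 me L, 7 gol H, 8 kad H.
Parse left to right (heavy = foot alone; LL = one foot; stranded L unfooted): (sto.ˈpa) mo (ˈbet) (te:.ˈme) (ˈgol) (ˈkad).
Foot heads: 2, 4, 6, 7, 8.
Primary stress on the rightmost head = syllable 8.
Secondary stress on 2, 4, 6, 7: sto.ˌpa.mo.ˌbet.te:.ˌme.ˌgol.ˈkad.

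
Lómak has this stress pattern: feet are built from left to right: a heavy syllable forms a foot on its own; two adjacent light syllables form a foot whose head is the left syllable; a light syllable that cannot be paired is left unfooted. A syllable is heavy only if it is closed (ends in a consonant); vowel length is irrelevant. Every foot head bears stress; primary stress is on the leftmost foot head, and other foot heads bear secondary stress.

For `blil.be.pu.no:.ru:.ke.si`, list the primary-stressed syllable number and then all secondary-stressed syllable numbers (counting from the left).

primary 1, secondary 2, 4, 6

Weights: 1 blil H, 2 be L, 3 pu L, 4 no: L, 5 ru: L, 6 ke L, 7 si L.
Parse left to right (heavy = foot alone; LL = one foot; stranded L unfooted): (ˈblil) (ˈbe.pu) (ˈno:.ru:) (ˈke.si).
Foot heads: 1, 2, 4, 6.
Primary stress on the leftmost head = syllable 1.
Secondary stress on 2, 4, 6: ˈblil.ˌbe.pu.ˌno:.ru:.ˌke.si.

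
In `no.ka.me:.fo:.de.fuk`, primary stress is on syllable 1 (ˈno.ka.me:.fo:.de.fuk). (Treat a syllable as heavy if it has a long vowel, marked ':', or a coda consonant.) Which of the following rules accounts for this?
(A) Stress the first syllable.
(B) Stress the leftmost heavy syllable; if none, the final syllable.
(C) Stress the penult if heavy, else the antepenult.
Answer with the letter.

A

Rule A → syllable 1 ✓.
Rule B → syllable 3 (observed: 1).
Rule C → syllable 4 (observed: 1).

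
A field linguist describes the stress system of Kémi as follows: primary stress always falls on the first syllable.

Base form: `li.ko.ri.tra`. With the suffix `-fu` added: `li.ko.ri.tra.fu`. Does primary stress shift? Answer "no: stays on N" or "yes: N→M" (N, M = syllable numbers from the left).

no: stays on 1

Base `li.ko.ri.tra` (4 syllables):
  The word has 4 syllables; the first syllable is syllable 1 (li).
  → primary stress on syllable 1.
Suffixed `li.ko.ri.tra.fu` (5 syllables):
  The word has 5 syllables; the first syllable is syllable 1 (li).
  → primary stress on syllable 1.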